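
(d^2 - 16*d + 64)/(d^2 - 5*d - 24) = (d - 8)/(d + 3)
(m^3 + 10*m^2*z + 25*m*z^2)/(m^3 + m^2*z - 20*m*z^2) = (-m - 5*z)/(-m + 4*z)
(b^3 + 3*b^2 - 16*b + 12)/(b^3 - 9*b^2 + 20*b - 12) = (b + 6)/(b - 6)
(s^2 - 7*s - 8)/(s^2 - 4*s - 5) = (s - 8)/(s - 5)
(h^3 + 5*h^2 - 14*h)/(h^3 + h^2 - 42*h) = (h - 2)/(h - 6)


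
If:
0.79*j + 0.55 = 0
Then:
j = -0.70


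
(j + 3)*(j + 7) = j^2 + 10*j + 21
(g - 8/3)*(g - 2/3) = g^2 - 10*g/3 + 16/9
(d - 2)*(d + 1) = d^2 - d - 2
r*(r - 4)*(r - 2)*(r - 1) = r^4 - 7*r^3 + 14*r^2 - 8*r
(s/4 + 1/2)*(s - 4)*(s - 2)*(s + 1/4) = s^4/4 - 15*s^3/16 - 5*s^2/4 + 15*s/4 + 1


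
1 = 1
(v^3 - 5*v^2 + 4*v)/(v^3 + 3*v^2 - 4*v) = (v - 4)/(v + 4)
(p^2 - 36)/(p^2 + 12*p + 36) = (p - 6)/(p + 6)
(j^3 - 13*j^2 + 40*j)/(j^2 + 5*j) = (j^2 - 13*j + 40)/(j + 5)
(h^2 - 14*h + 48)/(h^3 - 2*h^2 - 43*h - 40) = (h - 6)/(h^2 + 6*h + 5)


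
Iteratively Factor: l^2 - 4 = (l + 2)*(l - 2)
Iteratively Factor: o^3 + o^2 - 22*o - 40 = (o + 2)*(o^2 - o - 20) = (o + 2)*(o + 4)*(o - 5)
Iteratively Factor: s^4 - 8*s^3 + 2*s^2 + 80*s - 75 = (s - 5)*(s^3 - 3*s^2 - 13*s + 15) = (s - 5)*(s - 1)*(s^2 - 2*s - 15) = (s - 5)*(s - 1)*(s + 3)*(s - 5)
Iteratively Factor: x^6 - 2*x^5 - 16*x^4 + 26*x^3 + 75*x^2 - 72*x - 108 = (x + 1)*(x^5 - 3*x^4 - 13*x^3 + 39*x^2 + 36*x - 108) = (x - 3)*(x + 1)*(x^4 - 13*x^2 + 36) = (x - 3)*(x + 1)*(x + 3)*(x^3 - 3*x^2 - 4*x + 12) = (x - 3)*(x - 2)*(x + 1)*(x + 3)*(x^2 - x - 6) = (x - 3)*(x - 2)*(x + 1)*(x + 2)*(x + 3)*(x - 3)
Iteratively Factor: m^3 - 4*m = (m)*(m^2 - 4) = m*(m + 2)*(m - 2)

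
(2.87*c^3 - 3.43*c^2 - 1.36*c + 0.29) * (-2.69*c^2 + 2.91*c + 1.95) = -7.7203*c^5 + 17.5784*c^4 - 0.726400000000001*c^3 - 11.4262*c^2 - 1.8081*c + 0.5655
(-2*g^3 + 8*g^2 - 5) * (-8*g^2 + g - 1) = 16*g^5 - 66*g^4 + 10*g^3 + 32*g^2 - 5*g + 5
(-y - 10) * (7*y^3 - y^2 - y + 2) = -7*y^4 - 69*y^3 + 11*y^2 + 8*y - 20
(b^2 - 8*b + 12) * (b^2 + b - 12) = b^4 - 7*b^3 - 8*b^2 + 108*b - 144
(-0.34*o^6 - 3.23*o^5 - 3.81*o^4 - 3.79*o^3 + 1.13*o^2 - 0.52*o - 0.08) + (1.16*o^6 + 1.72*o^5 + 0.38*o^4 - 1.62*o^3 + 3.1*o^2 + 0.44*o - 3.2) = 0.82*o^6 - 1.51*o^5 - 3.43*o^4 - 5.41*o^3 + 4.23*o^2 - 0.08*o - 3.28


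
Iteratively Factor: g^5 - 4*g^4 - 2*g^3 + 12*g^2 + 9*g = (g + 1)*(g^4 - 5*g^3 + 3*g^2 + 9*g) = (g + 1)^2*(g^3 - 6*g^2 + 9*g) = g*(g + 1)^2*(g^2 - 6*g + 9) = g*(g - 3)*(g + 1)^2*(g - 3)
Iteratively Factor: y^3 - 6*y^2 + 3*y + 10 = (y - 2)*(y^2 - 4*y - 5) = (y - 5)*(y - 2)*(y + 1)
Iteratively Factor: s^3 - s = (s)*(s^2 - 1) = s*(s - 1)*(s + 1)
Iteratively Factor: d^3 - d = (d)*(d^2 - 1) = d*(d - 1)*(d + 1)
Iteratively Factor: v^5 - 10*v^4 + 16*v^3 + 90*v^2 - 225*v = (v - 3)*(v^4 - 7*v^3 - 5*v^2 + 75*v) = (v - 3)*(v + 3)*(v^3 - 10*v^2 + 25*v) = (v - 5)*(v - 3)*(v + 3)*(v^2 - 5*v) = (v - 5)^2*(v - 3)*(v + 3)*(v)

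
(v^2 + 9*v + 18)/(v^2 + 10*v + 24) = (v + 3)/(v + 4)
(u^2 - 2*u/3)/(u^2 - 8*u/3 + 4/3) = u/(u - 2)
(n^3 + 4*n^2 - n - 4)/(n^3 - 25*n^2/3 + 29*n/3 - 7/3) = 3*(n^2 + 5*n + 4)/(3*n^2 - 22*n + 7)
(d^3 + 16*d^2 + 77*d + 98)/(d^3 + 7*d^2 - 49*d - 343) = (d + 2)/(d - 7)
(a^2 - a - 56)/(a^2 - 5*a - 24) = (a + 7)/(a + 3)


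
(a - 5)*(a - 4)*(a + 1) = a^3 - 8*a^2 + 11*a + 20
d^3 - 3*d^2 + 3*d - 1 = (d - 1)^3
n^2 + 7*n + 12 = (n + 3)*(n + 4)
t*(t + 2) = t^2 + 2*t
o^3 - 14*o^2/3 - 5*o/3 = o*(o - 5)*(o + 1/3)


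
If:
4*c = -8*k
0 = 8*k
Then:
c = 0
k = 0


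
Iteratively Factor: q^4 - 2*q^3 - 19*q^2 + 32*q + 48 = (q - 4)*(q^3 + 2*q^2 - 11*q - 12) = (q - 4)*(q + 1)*(q^2 + q - 12) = (q - 4)*(q + 1)*(q + 4)*(q - 3)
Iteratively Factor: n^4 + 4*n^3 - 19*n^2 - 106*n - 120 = (n - 5)*(n^3 + 9*n^2 + 26*n + 24) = (n - 5)*(n + 3)*(n^2 + 6*n + 8) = (n - 5)*(n + 3)*(n + 4)*(n + 2)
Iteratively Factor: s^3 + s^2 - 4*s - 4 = (s + 1)*(s^2 - 4) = (s + 1)*(s + 2)*(s - 2)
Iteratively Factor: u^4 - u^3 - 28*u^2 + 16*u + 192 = (u - 4)*(u^3 + 3*u^2 - 16*u - 48) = (u - 4)*(u + 4)*(u^2 - u - 12) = (u - 4)*(u + 3)*(u + 4)*(u - 4)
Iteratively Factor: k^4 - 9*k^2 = (k + 3)*(k^3 - 3*k^2) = k*(k + 3)*(k^2 - 3*k) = k^2*(k + 3)*(k - 3)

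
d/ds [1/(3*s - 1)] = -3/(3*s - 1)^2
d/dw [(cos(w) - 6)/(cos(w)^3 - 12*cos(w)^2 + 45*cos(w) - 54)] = 2*sin(w)/(cos(w) - 3)^3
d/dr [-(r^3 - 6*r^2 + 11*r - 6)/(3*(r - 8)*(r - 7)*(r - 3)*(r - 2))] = (r^2 - 2*r - 41)/(3*(r^4 - 30*r^3 + 337*r^2 - 1680*r + 3136))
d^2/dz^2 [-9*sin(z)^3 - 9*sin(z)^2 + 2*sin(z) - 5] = 81*sin(z)^3 + 36*sin(z)^2 - 56*sin(z) - 18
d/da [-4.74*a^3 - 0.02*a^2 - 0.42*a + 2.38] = -14.22*a^2 - 0.04*a - 0.42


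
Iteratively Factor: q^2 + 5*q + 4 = (q + 1)*(q + 4)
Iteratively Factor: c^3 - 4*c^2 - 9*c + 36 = (c - 4)*(c^2 - 9) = (c - 4)*(c - 3)*(c + 3)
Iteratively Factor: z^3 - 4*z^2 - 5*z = (z + 1)*(z^2 - 5*z) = (z - 5)*(z + 1)*(z)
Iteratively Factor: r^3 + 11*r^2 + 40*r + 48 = (r + 4)*(r^2 + 7*r + 12) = (r + 3)*(r + 4)*(r + 4)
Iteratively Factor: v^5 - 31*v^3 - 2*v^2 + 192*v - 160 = (v - 1)*(v^4 + v^3 - 30*v^2 - 32*v + 160) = (v - 5)*(v - 1)*(v^3 + 6*v^2 - 32) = (v - 5)*(v - 2)*(v - 1)*(v^2 + 8*v + 16) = (v - 5)*(v - 2)*(v - 1)*(v + 4)*(v + 4)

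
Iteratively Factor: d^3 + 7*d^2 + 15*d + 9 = (d + 3)*(d^2 + 4*d + 3) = (d + 3)^2*(d + 1)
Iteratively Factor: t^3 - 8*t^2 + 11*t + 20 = (t + 1)*(t^2 - 9*t + 20) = (t - 4)*(t + 1)*(t - 5)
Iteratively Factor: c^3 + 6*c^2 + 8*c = (c)*(c^2 + 6*c + 8) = c*(c + 2)*(c + 4)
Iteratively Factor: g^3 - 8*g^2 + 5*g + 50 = (g + 2)*(g^2 - 10*g + 25) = (g - 5)*(g + 2)*(g - 5)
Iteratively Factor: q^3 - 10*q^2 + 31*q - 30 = (q - 2)*(q^2 - 8*q + 15) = (q - 5)*(q - 2)*(q - 3)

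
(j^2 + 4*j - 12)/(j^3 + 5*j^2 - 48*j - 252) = (j - 2)/(j^2 - j - 42)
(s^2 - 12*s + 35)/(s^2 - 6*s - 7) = (s - 5)/(s + 1)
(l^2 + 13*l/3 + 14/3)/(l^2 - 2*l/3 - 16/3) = (3*l + 7)/(3*l - 8)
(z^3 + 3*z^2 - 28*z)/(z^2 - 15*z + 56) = z*(z^2 + 3*z - 28)/(z^2 - 15*z + 56)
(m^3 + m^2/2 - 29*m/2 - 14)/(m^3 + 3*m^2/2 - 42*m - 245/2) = (m^2 - 3*m - 4)/(m^2 - 2*m - 35)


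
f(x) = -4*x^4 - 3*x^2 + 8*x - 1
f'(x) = -16*x^3 - 6*x + 8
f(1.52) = -17.12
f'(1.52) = -57.31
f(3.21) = -430.93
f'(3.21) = -540.48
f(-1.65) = -52.02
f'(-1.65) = 89.77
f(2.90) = -285.94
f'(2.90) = -399.62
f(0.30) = 1.10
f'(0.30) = 5.77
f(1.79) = -37.36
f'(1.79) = -94.51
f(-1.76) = -62.75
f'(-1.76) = 105.79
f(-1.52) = -41.44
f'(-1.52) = 73.31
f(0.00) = -1.00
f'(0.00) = 8.00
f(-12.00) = -83473.00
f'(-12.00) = 27728.00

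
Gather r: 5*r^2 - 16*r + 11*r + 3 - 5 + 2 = 5*r^2 - 5*r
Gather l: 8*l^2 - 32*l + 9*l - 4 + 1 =8*l^2 - 23*l - 3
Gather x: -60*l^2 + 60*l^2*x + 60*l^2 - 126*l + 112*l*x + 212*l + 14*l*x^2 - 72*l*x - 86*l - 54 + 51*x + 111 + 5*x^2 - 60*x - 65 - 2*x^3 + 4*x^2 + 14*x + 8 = -2*x^3 + x^2*(14*l + 9) + x*(60*l^2 + 40*l + 5)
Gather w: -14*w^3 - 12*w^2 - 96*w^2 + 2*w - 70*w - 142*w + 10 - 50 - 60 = -14*w^3 - 108*w^2 - 210*w - 100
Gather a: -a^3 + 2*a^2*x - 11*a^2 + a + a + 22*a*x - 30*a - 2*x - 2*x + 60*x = -a^3 + a^2*(2*x - 11) + a*(22*x - 28) + 56*x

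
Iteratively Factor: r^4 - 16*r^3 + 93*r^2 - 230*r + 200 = (r - 5)*(r^3 - 11*r^2 + 38*r - 40) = (r - 5)*(r - 2)*(r^2 - 9*r + 20) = (r - 5)*(r - 4)*(r - 2)*(r - 5)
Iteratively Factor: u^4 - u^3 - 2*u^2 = (u + 1)*(u^3 - 2*u^2) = u*(u + 1)*(u^2 - 2*u) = u^2*(u + 1)*(u - 2)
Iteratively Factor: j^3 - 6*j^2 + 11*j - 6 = (j - 2)*(j^2 - 4*j + 3) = (j - 2)*(j - 1)*(j - 3)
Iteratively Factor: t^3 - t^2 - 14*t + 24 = (t + 4)*(t^2 - 5*t + 6) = (t - 3)*(t + 4)*(t - 2)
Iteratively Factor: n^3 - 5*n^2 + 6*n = (n - 2)*(n^2 - 3*n) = n*(n - 2)*(n - 3)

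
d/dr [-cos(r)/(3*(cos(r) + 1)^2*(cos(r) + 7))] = (-7*cos(r) - cos(2*r) + 6)*sin(r)/(3*(cos(r) + 1)^3*(cos(r) + 7)^2)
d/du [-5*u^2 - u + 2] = -10*u - 1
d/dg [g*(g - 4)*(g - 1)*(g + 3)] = 4*g^3 - 6*g^2 - 22*g + 12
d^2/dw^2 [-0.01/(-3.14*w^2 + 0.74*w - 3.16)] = (-0.197192*w^2 + 0.046472*w + 0.01*(6.28*w - 0.74)*(12.56*w - 1.48) - 0.198448)/(3.14*w^2 - 0.74*w + 3.16)^3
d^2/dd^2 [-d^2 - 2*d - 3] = -2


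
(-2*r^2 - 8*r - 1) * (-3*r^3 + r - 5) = 6*r^5 + 24*r^4 + r^3 + 2*r^2 + 39*r + 5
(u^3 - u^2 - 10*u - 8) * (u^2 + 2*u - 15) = u^5 + u^4 - 27*u^3 - 13*u^2 + 134*u + 120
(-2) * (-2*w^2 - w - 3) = 4*w^2 + 2*w + 6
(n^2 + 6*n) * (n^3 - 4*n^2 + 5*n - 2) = n^5 + 2*n^4 - 19*n^3 + 28*n^2 - 12*n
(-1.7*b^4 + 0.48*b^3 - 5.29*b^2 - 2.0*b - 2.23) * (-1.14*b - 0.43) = 1.938*b^5 + 0.1838*b^4 + 5.8242*b^3 + 4.5547*b^2 + 3.4022*b + 0.9589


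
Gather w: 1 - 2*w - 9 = -2*w - 8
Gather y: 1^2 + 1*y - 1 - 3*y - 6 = -2*y - 6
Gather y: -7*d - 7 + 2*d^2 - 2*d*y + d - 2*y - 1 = 2*d^2 - 6*d + y*(-2*d - 2) - 8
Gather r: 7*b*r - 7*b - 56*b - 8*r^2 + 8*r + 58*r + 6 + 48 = -63*b - 8*r^2 + r*(7*b + 66) + 54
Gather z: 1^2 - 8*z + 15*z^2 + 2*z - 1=15*z^2 - 6*z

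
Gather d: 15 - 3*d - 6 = 9 - 3*d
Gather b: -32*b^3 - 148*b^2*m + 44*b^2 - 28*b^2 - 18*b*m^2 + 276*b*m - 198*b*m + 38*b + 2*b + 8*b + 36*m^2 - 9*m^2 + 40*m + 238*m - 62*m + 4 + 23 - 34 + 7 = -32*b^3 + b^2*(16 - 148*m) + b*(-18*m^2 + 78*m + 48) + 27*m^2 + 216*m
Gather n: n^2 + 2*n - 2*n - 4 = n^2 - 4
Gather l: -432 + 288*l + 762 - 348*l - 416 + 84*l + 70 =24*l - 16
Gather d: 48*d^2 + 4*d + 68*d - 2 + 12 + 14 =48*d^2 + 72*d + 24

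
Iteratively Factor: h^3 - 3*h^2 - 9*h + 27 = (h - 3)*(h^2 - 9) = (h - 3)^2*(h + 3)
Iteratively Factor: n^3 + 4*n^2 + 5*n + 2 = (n + 1)*(n^2 + 3*n + 2) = (n + 1)^2*(n + 2)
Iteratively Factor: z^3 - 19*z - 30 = (z + 2)*(z^2 - 2*z - 15) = (z + 2)*(z + 3)*(z - 5)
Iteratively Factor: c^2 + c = (c)*(c + 1)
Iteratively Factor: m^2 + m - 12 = (m + 4)*(m - 3)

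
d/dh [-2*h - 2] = -2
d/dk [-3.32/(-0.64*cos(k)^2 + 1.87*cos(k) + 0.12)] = (4.2496*cos(k) - 6.2084)*sin(k)/(-0.64*cos(k)^2 + 1.87*cos(k) + 0.12)^2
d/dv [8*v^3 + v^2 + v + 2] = 24*v^2 + 2*v + 1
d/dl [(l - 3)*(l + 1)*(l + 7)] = 3*l^2 + 10*l - 17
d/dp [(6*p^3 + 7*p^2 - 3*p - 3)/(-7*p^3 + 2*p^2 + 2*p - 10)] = (61*p^4 - 18*p^3 - 223*p^2 - 128*p + 36)/(49*p^6 - 28*p^5 - 24*p^4 + 148*p^3 - 36*p^2 - 40*p + 100)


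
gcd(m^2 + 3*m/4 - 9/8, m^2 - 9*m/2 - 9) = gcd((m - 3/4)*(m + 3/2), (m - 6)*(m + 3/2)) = m + 3/2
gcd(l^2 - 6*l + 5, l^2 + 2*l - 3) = l - 1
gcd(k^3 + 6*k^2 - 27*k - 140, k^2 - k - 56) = k + 7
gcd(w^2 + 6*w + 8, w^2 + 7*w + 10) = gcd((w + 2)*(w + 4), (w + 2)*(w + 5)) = w + 2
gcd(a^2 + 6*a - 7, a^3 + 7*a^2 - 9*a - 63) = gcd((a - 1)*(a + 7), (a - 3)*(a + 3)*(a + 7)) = a + 7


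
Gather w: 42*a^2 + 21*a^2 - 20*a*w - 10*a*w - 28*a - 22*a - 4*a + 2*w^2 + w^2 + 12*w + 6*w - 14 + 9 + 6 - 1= 63*a^2 - 54*a + 3*w^2 + w*(18 - 30*a)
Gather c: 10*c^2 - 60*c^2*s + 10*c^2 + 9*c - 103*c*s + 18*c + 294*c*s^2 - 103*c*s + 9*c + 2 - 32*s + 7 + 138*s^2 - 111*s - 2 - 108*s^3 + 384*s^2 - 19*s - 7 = c^2*(20 - 60*s) + c*(294*s^2 - 206*s + 36) - 108*s^3 + 522*s^2 - 162*s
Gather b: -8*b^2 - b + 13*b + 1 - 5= -8*b^2 + 12*b - 4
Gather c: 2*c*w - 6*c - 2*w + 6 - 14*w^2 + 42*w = c*(2*w - 6) - 14*w^2 + 40*w + 6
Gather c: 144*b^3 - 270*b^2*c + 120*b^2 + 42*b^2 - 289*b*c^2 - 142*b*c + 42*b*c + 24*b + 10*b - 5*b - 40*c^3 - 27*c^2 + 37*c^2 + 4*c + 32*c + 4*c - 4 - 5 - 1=144*b^3 + 162*b^2 + 29*b - 40*c^3 + c^2*(10 - 289*b) + c*(-270*b^2 - 100*b + 40) - 10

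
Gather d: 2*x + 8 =2*x + 8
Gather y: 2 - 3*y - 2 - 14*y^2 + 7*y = -14*y^2 + 4*y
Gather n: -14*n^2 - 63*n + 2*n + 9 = -14*n^2 - 61*n + 9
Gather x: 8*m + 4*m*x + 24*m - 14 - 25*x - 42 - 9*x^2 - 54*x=32*m - 9*x^2 + x*(4*m - 79) - 56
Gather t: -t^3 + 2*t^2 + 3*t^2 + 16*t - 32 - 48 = -t^3 + 5*t^2 + 16*t - 80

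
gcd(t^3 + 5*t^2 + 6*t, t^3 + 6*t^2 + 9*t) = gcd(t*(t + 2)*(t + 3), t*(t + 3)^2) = t^2 + 3*t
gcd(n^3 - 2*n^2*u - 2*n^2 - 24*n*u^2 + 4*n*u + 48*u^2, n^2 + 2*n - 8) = n - 2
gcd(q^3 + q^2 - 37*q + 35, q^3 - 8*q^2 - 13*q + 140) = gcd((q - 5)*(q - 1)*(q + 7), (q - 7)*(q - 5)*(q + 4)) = q - 5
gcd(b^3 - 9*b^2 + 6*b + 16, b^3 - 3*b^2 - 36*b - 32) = b^2 - 7*b - 8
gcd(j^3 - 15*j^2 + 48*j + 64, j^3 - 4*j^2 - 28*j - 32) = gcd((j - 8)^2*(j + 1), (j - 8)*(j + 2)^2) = j - 8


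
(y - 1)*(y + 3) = y^2 + 2*y - 3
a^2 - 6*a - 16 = (a - 8)*(a + 2)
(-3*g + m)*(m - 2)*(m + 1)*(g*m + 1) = -3*g^2*m^3 + 3*g^2*m^2 + 6*g^2*m + g*m^4 - g*m^3 - 5*g*m^2 + 3*g*m + 6*g + m^3 - m^2 - 2*m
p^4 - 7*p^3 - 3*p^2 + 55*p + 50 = (p - 5)^2*(p + 1)*(p + 2)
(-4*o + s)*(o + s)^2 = -4*o^3 - 7*o^2*s - 2*o*s^2 + s^3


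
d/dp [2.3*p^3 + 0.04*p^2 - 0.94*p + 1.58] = 6.9*p^2 + 0.08*p - 0.94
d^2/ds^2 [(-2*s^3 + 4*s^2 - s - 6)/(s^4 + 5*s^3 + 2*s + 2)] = 2*(-2*s^9 + 12*s^8 + 54*s^7 + 28*s^6 - 465*s^5 - 990*s^4 - 282*s^3 - 72*s^2 + 156*s - 4)/(s^12 + 15*s^11 + 75*s^10 + 131*s^9 + 66*s^8 + 210*s^7 + 162*s^6 + 84*s^5 + 132*s^4 + 68*s^3 + 24*s^2 + 24*s + 8)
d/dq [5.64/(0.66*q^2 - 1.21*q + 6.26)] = (6.8244 - 7.4448*q)/(0.66*q^2 - 1.21*q + 6.26)^2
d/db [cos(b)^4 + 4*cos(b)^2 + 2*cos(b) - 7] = -2*(11*cos(b)/2 + cos(3*b)/2 + 1)*sin(b)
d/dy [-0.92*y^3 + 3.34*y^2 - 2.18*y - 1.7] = -2.76*y^2 + 6.68*y - 2.18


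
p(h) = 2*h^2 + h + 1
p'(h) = 4*h + 1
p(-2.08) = 7.57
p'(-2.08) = -7.32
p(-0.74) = 1.36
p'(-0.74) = -1.96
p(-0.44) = 0.95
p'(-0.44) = -0.76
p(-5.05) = 46.96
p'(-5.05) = -19.20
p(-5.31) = 52.08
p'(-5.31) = -20.24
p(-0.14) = 0.90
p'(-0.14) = 0.44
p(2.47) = 15.67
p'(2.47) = 10.88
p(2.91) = 20.85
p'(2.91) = 12.64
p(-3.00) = 16.00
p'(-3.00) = -11.00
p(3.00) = 22.00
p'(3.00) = 13.00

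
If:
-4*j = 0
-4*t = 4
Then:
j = 0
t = -1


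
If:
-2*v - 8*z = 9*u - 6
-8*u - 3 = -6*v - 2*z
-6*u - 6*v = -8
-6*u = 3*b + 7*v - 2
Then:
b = -188/81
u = 10/27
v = 26/27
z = 5/54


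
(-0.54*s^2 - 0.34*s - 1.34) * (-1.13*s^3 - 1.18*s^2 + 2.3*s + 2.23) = 0.6102*s^5 + 1.0214*s^4 + 0.6734*s^3 - 0.405*s^2 - 3.8402*s - 2.9882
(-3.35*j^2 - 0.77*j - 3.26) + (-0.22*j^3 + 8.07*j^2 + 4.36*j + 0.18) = -0.22*j^3 + 4.72*j^2 + 3.59*j - 3.08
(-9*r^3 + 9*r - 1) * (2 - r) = 9*r^4 - 18*r^3 - 9*r^2 + 19*r - 2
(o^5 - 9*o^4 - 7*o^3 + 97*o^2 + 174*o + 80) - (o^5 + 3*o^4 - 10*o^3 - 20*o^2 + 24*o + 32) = -12*o^4 + 3*o^3 + 117*o^2 + 150*o + 48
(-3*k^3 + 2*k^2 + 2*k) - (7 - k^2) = -3*k^3 + 3*k^2 + 2*k - 7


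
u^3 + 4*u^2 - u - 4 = (u - 1)*(u + 1)*(u + 4)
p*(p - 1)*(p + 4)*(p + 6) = p^4 + 9*p^3 + 14*p^2 - 24*p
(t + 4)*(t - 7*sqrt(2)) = t^2 - 7*sqrt(2)*t + 4*t - 28*sqrt(2)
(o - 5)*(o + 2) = o^2 - 3*o - 10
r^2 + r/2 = r*(r + 1/2)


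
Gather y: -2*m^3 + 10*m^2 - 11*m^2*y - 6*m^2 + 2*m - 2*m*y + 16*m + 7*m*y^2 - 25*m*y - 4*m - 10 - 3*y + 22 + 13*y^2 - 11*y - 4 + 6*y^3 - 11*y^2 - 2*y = -2*m^3 + 4*m^2 + 14*m + 6*y^3 + y^2*(7*m + 2) + y*(-11*m^2 - 27*m - 16) + 8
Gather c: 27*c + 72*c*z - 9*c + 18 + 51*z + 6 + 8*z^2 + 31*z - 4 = c*(72*z + 18) + 8*z^2 + 82*z + 20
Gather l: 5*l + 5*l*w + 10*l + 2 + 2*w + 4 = l*(5*w + 15) + 2*w + 6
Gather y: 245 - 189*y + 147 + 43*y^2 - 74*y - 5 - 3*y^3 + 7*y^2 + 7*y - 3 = -3*y^3 + 50*y^2 - 256*y + 384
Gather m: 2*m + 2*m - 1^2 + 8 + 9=4*m + 16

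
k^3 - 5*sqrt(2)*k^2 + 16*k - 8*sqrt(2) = (k - 2*sqrt(2))^2*(k - sqrt(2))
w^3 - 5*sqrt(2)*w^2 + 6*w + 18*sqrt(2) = (w - 3*sqrt(2))^2*(w + sqrt(2))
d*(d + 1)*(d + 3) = d^3 + 4*d^2 + 3*d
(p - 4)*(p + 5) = p^2 + p - 20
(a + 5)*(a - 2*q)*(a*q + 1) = a^3*q - 2*a^2*q^2 + 5*a^2*q + a^2 - 10*a*q^2 - 2*a*q + 5*a - 10*q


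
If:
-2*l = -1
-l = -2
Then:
No Solution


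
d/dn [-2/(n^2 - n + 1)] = 2*(2*n - 1)/(n^2 - n + 1)^2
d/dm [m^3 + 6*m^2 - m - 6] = 3*m^2 + 12*m - 1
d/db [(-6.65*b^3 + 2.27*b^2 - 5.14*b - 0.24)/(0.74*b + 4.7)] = (-9.842*b^3 - 92.0852*b^2 + 21.338*b - 23.9804)/(0.5476*b^2 + 6.956*b + 22.09)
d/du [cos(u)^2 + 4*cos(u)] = -2*(cos(u) + 2)*sin(u)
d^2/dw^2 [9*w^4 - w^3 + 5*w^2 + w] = 108*w^2 - 6*w + 10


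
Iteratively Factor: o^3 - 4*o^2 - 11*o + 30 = (o + 3)*(o^2 - 7*o + 10) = (o - 5)*(o + 3)*(o - 2)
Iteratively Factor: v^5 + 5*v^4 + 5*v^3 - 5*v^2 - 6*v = (v + 3)*(v^4 + 2*v^3 - v^2 - 2*v) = (v + 1)*(v + 3)*(v^3 + v^2 - 2*v) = (v - 1)*(v + 1)*(v + 3)*(v^2 + 2*v) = (v - 1)*(v + 1)*(v + 2)*(v + 3)*(v)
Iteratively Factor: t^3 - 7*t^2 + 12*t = (t)*(t^2 - 7*t + 12) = t*(t - 3)*(t - 4)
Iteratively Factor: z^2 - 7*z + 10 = (z - 2)*(z - 5)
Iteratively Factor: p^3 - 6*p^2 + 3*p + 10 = (p + 1)*(p^2 - 7*p + 10) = (p - 5)*(p + 1)*(p - 2)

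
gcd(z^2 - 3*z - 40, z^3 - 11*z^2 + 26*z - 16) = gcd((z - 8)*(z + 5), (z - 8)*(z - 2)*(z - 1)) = z - 8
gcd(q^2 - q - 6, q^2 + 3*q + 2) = q + 2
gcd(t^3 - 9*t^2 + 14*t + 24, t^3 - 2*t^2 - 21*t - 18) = t^2 - 5*t - 6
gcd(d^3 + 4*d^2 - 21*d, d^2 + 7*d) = d^2 + 7*d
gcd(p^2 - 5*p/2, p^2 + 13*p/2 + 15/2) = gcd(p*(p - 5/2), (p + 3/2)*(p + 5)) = 1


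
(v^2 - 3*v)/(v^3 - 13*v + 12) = v/(v^2 + 3*v - 4)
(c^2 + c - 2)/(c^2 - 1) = (c + 2)/(c + 1)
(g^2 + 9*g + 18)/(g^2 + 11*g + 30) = (g + 3)/(g + 5)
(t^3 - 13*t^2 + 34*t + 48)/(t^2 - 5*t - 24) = (t^2 - 5*t - 6)/(t + 3)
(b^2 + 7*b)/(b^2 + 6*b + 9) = b*(b + 7)/(b^2 + 6*b + 9)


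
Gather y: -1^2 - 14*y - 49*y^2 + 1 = -49*y^2 - 14*y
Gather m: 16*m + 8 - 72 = 16*m - 64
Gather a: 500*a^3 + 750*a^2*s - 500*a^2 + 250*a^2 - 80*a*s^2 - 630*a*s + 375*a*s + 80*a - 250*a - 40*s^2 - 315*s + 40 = 500*a^3 + a^2*(750*s - 250) + a*(-80*s^2 - 255*s - 170) - 40*s^2 - 315*s + 40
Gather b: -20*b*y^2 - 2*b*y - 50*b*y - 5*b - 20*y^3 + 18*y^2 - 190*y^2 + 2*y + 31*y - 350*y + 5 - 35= b*(-20*y^2 - 52*y - 5) - 20*y^3 - 172*y^2 - 317*y - 30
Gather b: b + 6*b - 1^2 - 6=7*b - 7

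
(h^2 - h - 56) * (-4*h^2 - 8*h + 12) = -4*h^4 - 4*h^3 + 244*h^2 + 436*h - 672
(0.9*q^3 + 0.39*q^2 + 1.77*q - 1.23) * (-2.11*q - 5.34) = -1.899*q^4 - 5.6289*q^3 - 5.8173*q^2 - 6.8565*q + 6.5682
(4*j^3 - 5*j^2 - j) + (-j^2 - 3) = 4*j^3 - 6*j^2 - j - 3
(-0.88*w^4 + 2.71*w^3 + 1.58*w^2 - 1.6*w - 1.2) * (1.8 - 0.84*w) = 0.7392*w^5 - 3.8604*w^4 + 3.5508*w^3 + 4.188*w^2 - 1.872*w - 2.16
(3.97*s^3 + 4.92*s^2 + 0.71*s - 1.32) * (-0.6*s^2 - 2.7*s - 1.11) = -2.382*s^5 - 13.671*s^4 - 18.1167*s^3 - 6.5862*s^2 + 2.7759*s + 1.4652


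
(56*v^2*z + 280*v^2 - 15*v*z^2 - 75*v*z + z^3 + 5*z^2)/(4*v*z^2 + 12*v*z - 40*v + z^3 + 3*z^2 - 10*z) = (56*v^2 - 15*v*z + z^2)/(4*v*z - 8*v + z^2 - 2*z)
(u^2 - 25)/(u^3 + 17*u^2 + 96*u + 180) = (u - 5)/(u^2 + 12*u + 36)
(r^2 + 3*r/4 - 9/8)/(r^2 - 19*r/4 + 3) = (r + 3/2)/(r - 4)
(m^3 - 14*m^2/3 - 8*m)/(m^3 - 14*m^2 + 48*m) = (m + 4/3)/(m - 8)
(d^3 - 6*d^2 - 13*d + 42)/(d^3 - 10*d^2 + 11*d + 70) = (d^2 + d - 6)/(d^2 - 3*d - 10)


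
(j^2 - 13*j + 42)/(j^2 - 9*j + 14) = (j - 6)/(j - 2)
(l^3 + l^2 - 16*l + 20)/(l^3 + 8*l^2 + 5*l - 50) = (l - 2)/(l + 5)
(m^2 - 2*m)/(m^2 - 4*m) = (m - 2)/(m - 4)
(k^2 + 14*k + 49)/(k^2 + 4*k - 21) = (k + 7)/(k - 3)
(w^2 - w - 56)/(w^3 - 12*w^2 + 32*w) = (w + 7)/(w*(w - 4))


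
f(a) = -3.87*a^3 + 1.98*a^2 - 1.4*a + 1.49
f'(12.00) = -1625.72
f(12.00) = -6417.55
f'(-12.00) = -1720.76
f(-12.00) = 6990.77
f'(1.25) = -14.59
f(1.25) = -4.72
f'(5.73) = -359.90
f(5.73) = -669.60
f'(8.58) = -822.11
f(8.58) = -2309.16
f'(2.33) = -55.20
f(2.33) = -39.98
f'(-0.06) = -1.68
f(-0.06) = 1.58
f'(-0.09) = -1.85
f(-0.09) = 1.63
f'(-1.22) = -23.51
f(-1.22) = 13.17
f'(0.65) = -3.73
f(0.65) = 0.35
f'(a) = -11.61*a^2 + 3.96*a - 1.4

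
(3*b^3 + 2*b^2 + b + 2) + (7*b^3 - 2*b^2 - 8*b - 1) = 10*b^3 - 7*b + 1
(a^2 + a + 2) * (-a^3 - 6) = -a^5 - a^4 - 2*a^3 - 6*a^2 - 6*a - 12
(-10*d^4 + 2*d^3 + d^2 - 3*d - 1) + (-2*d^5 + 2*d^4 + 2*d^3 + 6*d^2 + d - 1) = -2*d^5 - 8*d^4 + 4*d^3 + 7*d^2 - 2*d - 2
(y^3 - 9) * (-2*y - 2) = -2*y^4 - 2*y^3 + 18*y + 18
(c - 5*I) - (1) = c - 1 - 5*I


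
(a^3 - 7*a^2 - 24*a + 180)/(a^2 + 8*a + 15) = (a^2 - 12*a + 36)/(a + 3)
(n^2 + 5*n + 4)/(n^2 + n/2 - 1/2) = 2*(n + 4)/(2*n - 1)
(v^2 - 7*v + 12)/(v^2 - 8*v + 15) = (v - 4)/(v - 5)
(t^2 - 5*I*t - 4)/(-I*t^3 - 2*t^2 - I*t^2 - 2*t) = (-t^2 + 5*I*t + 4)/(t*(I*t^2 + 2*t + I*t + 2))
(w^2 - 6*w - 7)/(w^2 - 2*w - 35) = (w + 1)/(w + 5)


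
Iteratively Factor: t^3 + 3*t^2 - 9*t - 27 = (t - 3)*(t^2 + 6*t + 9) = (t - 3)*(t + 3)*(t + 3)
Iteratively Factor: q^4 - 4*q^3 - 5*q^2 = (q - 5)*(q^3 + q^2) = q*(q - 5)*(q^2 + q) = q*(q - 5)*(q + 1)*(q)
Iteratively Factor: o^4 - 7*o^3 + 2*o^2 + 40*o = (o - 5)*(o^3 - 2*o^2 - 8*o) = (o - 5)*(o - 4)*(o^2 + 2*o) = (o - 5)*(o - 4)*(o + 2)*(o)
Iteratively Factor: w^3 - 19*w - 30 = (w + 2)*(w^2 - 2*w - 15) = (w + 2)*(w + 3)*(w - 5)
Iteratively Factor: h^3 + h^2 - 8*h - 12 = (h + 2)*(h^2 - h - 6) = (h + 2)^2*(h - 3)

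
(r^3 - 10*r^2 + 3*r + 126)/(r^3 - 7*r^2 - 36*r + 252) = (r + 3)/(r + 6)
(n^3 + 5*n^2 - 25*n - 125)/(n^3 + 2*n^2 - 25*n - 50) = (n + 5)/(n + 2)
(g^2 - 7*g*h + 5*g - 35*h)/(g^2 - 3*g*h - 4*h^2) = (-g^2 + 7*g*h - 5*g + 35*h)/(-g^2 + 3*g*h + 4*h^2)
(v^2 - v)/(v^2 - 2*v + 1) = v/(v - 1)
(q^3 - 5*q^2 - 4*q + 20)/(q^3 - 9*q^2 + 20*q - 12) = (q^2 - 3*q - 10)/(q^2 - 7*q + 6)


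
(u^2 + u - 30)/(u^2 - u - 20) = (u + 6)/(u + 4)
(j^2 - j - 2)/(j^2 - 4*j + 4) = (j + 1)/(j - 2)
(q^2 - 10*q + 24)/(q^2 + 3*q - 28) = (q - 6)/(q + 7)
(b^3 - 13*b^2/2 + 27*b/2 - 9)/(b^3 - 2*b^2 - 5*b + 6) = (b^2 - 7*b/2 + 3)/(b^2 + b - 2)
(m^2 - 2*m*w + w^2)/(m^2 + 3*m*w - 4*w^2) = (m - w)/(m + 4*w)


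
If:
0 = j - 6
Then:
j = 6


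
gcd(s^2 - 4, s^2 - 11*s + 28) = 1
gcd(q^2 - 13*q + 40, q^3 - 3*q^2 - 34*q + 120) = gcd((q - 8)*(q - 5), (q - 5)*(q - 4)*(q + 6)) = q - 5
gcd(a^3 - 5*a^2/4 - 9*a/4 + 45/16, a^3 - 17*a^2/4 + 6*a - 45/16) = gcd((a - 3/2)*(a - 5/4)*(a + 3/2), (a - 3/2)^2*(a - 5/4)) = a^2 - 11*a/4 + 15/8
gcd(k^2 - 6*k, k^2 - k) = k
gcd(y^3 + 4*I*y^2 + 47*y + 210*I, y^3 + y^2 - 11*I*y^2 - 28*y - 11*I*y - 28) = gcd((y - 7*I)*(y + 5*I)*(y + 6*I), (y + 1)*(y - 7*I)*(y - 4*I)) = y - 7*I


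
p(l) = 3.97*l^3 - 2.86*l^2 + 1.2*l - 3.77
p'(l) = 11.91*l^2 - 5.72*l + 1.2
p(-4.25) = -365.29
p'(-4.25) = 240.63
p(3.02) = 83.12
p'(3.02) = 92.55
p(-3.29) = -180.05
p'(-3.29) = 148.93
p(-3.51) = -214.89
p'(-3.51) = 168.01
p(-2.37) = -75.53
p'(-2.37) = 81.65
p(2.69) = 56.04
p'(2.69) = 72.00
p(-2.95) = -134.12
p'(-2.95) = 121.72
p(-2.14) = -58.34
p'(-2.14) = 67.98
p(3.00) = 81.28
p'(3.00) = 91.23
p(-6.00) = -971.45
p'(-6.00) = 464.28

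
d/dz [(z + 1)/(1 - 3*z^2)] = (-3*z^2 + 6*z*(z + 1) + 1)/(3*z^2 - 1)^2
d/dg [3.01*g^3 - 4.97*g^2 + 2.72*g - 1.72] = 9.03*g^2 - 9.94*g + 2.72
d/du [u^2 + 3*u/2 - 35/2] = 2*u + 3/2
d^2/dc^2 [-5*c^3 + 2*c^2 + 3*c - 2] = 4 - 30*c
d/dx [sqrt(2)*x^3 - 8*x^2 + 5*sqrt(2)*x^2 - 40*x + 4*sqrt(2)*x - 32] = 3*sqrt(2)*x^2 - 16*x + 10*sqrt(2)*x - 40 + 4*sqrt(2)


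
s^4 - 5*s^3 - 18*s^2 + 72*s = s*(s - 6)*(s - 3)*(s + 4)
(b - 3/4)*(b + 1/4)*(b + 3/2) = b^3 + b^2 - 15*b/16 - 9/32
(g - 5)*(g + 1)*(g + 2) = g^3 - 2*g^2 - 13*g - 10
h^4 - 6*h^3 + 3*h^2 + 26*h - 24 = (h - 4)*(h - 3)*(h - 1)*(h + 2)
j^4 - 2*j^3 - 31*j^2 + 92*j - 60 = (j - 5)*(j - 2)*(j - 1)*(j + 6)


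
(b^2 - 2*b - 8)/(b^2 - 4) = (b - 4)/(b - 2)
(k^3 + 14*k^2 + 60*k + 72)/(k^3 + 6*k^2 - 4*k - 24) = (k + 6)/(k - 2)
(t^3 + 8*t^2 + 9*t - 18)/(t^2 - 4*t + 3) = (t^2 + 9*t + 18)/(t - 3)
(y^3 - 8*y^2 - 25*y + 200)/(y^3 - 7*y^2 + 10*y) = (y^2 - 3*y - 40)/(y*(y - 2))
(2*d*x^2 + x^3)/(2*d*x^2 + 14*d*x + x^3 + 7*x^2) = x/(x + 7)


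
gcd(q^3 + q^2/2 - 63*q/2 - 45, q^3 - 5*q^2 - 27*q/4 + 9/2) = q^2 - 9*q/2 - 9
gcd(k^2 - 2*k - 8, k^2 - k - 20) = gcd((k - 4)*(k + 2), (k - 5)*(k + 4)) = 1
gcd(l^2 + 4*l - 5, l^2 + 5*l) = l + 5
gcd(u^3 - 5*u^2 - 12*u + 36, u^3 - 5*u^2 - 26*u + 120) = u - 6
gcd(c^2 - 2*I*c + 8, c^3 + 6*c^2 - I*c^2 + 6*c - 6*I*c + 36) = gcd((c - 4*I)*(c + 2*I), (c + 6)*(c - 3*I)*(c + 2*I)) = c + 2*I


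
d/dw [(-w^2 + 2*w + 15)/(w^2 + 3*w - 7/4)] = 8*(-10*w^2 - 53*w - 97)/(16*w^4 + 96*w^3 + 88*w^2 - 168*w + 49)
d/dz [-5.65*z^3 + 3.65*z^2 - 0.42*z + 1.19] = -16.95*z^2 + 7.3*z - 0.42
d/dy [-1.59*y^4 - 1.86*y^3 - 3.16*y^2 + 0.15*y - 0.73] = -6.36*y^3 - 5.58*y^2 - 6.32*y + 0.15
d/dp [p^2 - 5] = 2*p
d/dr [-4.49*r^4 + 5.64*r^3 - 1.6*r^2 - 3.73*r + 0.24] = -17.96*r^3 + 16.92*r^2 - 3.2*r - 3.73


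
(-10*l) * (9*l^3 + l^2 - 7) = -90*l^4 - 10*l^3 + 70*l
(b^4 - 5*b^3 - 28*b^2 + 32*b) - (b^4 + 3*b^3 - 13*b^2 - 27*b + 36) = -8*b^3 - 15*b^2 + 59*b - 36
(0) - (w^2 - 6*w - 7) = -w^2 + 6*w + 7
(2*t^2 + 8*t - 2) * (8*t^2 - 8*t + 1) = 16*t^4 + 48*t^3 - 78*t^2 + 24*t - 2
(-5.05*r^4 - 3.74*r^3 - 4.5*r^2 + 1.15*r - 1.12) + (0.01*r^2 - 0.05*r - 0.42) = -5.05*r^4 - 3.74*r^3 - 4.49*r^2 + 1.1*r - 1.54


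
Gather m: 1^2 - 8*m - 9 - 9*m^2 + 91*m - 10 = -9*m^2 + 83*m - 18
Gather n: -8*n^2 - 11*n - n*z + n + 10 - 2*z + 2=-8*n^2 + n*(-z - 10) - 2*z + 12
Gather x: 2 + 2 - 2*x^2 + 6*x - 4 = -2*x^2 + 6*x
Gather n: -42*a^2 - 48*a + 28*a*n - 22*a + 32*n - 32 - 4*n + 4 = -42*a^2 - 70*a + n*(28*a + 28) - 28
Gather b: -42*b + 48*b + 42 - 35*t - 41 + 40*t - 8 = 6*b + 5*t - 7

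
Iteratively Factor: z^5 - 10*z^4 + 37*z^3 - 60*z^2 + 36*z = (z)*(z^4 - 10*z^3 + 37*z^2 - 60*z + 36) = z*(z - 3)*(z^3 - 7*z^2 + 16*z - 12) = z*(z - 3)*(z - 2)*(z^2 - 5*z + 6) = z*(z - 3)^2*(z - 2)*(z - 2)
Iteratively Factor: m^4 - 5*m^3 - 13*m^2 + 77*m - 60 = (m - 1)*(m^3 - 4*m^2 - 17*m + 60) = (m - 5)*(m - 1)*(m^2 + m - 12) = (m - 5)*(m - 1)*(m + 4)*(m - 3)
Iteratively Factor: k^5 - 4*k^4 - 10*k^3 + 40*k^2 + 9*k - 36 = (k + 3)*(k^4 - 7*k^3 + 11*k^2 + 7*k - 12) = (k - 1)*(k + 3)*(k^3 - 6*k^2 + 5*k + 12) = (k - 1)*(k + 1)*(k + 3)*(k^2 - 7*k + 12) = (k - 3)*(k - 1)*(k + 1)*(k + 3)*(k - 4)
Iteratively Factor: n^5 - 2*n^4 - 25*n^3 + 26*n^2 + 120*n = (n - 5)*(n^4 + 3*n^3 - 10*n^2 - 24*n) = (n - 5)*(n + 4)*(n^3 - n^2 - 6*n) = n*(n - 5)*(n + 4)*(n^2 - n - 6) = n*(n - 5)*(n + 2)*(n + 4)*(n - 3)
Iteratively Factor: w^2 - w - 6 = (w + 2)*(w - 3)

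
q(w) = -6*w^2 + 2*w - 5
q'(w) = 2 - 12*w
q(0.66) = -6.29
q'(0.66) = -5.92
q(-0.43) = -6.97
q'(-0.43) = 7.16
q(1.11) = -10.17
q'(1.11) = -11.32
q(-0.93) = -12.05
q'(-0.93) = 13.16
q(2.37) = -33.96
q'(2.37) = -26.44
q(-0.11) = -5.29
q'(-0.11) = 3.32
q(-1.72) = -26.19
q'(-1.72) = 22.64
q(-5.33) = -186.11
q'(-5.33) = 65.96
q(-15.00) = -1385.00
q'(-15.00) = 182.00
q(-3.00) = -65.00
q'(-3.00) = 38.00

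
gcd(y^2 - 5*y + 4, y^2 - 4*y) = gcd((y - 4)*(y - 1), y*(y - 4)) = y - 4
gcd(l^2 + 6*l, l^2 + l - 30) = l + 6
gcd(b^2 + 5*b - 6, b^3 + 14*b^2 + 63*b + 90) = b + 6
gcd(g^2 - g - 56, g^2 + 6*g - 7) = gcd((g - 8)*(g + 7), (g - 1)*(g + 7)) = g + 7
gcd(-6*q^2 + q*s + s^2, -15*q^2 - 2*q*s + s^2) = 3*q + s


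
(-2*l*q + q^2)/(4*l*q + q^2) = (-2*l + q)/(4*l + q)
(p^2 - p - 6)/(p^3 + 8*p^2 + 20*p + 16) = (p - 3)/(p^2 + 6*p + 8)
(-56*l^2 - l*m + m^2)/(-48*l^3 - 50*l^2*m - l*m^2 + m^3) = (7*l + m)/(6*l^2 + 7*l*m + m^2)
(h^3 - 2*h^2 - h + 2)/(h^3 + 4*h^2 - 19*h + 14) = (h + 1)/(h + 7)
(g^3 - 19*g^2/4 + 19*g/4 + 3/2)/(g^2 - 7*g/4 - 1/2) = g - 3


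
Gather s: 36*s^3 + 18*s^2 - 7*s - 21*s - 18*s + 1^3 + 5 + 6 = 36*s^3 + 18*s^2 - 46*s + 12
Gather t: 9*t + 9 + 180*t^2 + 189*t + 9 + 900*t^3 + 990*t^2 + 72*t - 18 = 900*t^3 + 1170*t^2 + 270*t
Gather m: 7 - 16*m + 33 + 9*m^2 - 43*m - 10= 9*m^2 - 59*m + 30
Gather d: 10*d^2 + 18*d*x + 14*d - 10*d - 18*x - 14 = 10*d^2 + d*(18*x + 4) - 18*x - 14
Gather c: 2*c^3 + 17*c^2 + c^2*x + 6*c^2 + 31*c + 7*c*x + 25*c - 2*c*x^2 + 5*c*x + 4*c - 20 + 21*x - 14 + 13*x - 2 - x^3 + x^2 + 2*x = 2*c^3 + c^2*(x + 23) + c*(-2*x^2 + 12*x + 60) - x^3 + x^2 + 36*x - 36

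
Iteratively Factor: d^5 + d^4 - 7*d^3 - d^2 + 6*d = (d + 3)*(d^4 - 2*d^3 - d^2 + 2*d) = (d - 1)*(d + 3)*(d^3 - d^2 - 2*d) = d*(d - 1)*(d + 3)*(d^2 - d - 2) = d*(d - 2)*(d - 1)*(d + 3)*(d + 1)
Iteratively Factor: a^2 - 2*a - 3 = (a - 3)*(a + 1)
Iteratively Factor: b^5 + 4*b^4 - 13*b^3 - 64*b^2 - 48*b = (b + 1)*(b^4 + 3*b^3 - 16*b^2 - 48*b) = (b + 1)*(b + 4)*(b^3 - b^2 - 12*b) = (b + 1)*(b + 3)*(b + 4)*(b^2 - 4*b) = b*(b + 1)*(b + 3)*(b + 4)*(b - 4)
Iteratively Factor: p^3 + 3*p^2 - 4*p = (p + 4)*(p^2 - p) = p*(p + 4)*(p - 1)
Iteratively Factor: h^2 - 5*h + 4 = (h - 4)*(h - 1)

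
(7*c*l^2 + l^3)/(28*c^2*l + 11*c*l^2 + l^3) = l/(4*c + l)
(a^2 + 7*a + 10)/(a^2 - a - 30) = (a + 2)/(a - 6)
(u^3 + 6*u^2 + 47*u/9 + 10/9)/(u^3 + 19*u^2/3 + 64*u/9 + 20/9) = (3*u + 1)/(3*u + 2)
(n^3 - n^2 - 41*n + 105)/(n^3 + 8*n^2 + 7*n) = (n^2 - 8*n + 15)/(n*(n + 1))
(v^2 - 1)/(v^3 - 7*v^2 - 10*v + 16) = (v + 1)/(v^2 - 6*v - 16)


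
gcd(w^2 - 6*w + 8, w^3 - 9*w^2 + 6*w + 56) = w - 4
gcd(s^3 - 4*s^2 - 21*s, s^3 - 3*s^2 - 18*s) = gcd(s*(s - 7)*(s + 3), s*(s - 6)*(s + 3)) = s^2 + 3*s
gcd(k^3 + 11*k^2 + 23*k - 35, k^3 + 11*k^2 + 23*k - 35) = k^3 + 11*k^2 + 23*k - 35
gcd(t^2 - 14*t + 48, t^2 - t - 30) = t - 6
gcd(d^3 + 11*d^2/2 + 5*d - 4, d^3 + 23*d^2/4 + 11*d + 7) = d + 2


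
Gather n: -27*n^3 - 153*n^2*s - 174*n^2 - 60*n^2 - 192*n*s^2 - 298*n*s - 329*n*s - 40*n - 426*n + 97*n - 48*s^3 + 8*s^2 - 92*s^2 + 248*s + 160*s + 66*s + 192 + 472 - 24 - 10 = -27*n^3 + n^2*(-153*s - 234) + n*(-192*s^2 - 627*s - 369) - 48*s^3 - 84*s^2 + 474*s + 630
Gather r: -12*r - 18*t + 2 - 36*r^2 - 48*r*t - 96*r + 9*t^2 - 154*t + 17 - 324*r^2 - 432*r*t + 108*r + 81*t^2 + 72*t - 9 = -360*r^2 - 480*r*t + 90*t^2 - 100*t + 10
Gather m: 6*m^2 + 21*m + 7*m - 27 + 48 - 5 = 6*m^2 + 28*m + 16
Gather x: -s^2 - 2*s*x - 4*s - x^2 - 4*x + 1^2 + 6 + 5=-s^2 - 4*s - x^2 + x*(-2*s - 4) + 12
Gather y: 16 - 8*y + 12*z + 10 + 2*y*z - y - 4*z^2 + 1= y*(2*z - 9) - 4*z^2 + 12*z + 27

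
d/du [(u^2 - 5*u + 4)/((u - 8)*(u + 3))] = 28*(5 - 2*u)/(u^4 - 10*u^3 - 23*u^2 + 240*u + 576)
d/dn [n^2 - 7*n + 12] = 2*n - 7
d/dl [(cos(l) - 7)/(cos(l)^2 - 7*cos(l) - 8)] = (cos(l)^2 - 14*cos(l) + 57)*sin(l)/(sin(l)^2 + 7*cos(l) + 7)^2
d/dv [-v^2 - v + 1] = -2*v - 1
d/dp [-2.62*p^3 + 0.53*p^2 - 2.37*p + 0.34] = -7.86*p^2 + 1.06*p - 2.37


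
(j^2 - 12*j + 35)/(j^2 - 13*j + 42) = (j - 5)/(j - 6)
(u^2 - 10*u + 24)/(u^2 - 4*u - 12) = (u - 4)/(u + 2)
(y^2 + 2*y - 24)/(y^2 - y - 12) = (y + 6)/(y + 3)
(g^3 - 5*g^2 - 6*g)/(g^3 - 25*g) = (g^2 - 5*g - 6)/(g^2 - 25)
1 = 1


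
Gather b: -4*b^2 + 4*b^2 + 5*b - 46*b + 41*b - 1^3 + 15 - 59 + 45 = 0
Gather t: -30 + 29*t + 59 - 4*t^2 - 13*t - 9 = -4*t^2 + 16*t + 20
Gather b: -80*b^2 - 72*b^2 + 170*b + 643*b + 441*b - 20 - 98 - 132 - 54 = -152*b^2 + 1254*b - 304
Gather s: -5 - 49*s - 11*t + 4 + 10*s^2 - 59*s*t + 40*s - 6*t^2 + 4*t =10*s^2 + s*(-59*t - 9) - 6*t^2 - 7*t - 1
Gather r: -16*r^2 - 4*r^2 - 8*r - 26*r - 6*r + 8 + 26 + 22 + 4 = -20*r^2 - 40*r + 60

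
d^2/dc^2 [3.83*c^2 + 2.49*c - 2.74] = 7.66000000000000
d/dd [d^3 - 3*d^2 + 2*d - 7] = 3*d^2 - 6*d + 2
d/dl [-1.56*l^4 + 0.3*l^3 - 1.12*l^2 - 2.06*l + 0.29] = -6.24*l^3 + 0.9*l^2 - 2.24*l - 2.06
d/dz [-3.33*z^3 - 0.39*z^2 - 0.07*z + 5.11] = -9.99*z^2 - 0.78*z - 0.07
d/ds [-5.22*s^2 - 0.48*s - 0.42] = -10.44*s - 0.48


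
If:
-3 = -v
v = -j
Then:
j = -3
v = 3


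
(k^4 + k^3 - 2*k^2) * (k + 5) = k^5 + 6*k^4 + 3*k^3 - 10*k^2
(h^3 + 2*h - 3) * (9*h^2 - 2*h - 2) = 9*h^5 - 2*h^4 + 16*h^3 - 31*h^2 + 2*h + 6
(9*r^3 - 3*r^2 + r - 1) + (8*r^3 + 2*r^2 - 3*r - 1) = 17*r^3 - r^2 - 2*r - 2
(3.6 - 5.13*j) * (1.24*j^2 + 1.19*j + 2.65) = -6.3612*j^3 - 1.6407*j^2 - 9.3105*j + 9.54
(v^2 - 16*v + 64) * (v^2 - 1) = v^4 - 16*v^3 + 63*v^2 + 16*v - 64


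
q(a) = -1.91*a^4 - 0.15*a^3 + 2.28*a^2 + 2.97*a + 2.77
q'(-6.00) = 1609.65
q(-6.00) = -2375.93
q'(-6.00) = 1609.65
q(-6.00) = -2375.93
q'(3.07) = -208.33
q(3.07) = -140.63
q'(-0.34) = 1.67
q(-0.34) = 2.00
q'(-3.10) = 212.11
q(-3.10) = -156.45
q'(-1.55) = 23.27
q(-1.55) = -6.82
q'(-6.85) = 2406.26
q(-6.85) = -4067.67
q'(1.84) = -37.76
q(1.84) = -6.87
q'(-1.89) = 44.32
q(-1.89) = -18.06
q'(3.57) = -334.10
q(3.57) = -274.64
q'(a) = -7.64*a^3 - 0.45*a^2 + 4.56*a + 2.97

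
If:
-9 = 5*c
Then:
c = -9/5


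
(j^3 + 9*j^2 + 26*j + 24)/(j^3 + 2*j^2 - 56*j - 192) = (j^2 + 5*j + 6)/(j^2 - 2*j - 48)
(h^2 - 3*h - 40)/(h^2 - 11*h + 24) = (h + 5)/(h - 3)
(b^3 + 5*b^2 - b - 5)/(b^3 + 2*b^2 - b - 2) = (b + 5)/(b + 2)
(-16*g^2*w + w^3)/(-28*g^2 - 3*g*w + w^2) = w*(-4*g + w)/(-7*g + w)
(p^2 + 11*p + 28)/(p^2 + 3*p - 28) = (p + 4)/(p - 4)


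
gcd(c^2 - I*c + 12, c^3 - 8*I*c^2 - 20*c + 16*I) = c - 4*I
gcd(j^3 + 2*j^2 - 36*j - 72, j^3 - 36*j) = j^2 - 36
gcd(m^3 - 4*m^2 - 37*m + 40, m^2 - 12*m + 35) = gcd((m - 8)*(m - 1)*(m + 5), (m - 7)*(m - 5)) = 1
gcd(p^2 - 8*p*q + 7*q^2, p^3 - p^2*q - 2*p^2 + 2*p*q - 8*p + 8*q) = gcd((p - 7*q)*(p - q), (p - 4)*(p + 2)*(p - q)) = p - q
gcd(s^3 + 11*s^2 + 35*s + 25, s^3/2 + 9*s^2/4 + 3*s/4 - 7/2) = 1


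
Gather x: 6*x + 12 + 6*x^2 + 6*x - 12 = 6*x^2 + 12*x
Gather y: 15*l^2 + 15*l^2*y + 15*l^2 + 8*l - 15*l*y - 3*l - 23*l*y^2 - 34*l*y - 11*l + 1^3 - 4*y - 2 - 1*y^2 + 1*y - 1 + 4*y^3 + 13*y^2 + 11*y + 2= 30*l^2 - 6*l + 4*y^3 + y^2*(12 - 23*l) + y*(15*l^2 - 49*l + 8)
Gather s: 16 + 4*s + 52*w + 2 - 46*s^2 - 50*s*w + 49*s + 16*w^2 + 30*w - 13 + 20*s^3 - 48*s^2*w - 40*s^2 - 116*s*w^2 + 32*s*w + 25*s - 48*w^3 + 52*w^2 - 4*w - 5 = 20*s^3 + s^2*(-48*w - 86) + s*(-116*w^2 - 18*w + 78) - 48*w^3 + 68*w^2 + 78*w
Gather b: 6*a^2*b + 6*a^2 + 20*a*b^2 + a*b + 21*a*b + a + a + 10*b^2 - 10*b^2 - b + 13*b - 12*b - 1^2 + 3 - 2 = 6*a^2 + 20*a*b^2 + 2*a + b*(6*a^2 + 22*a)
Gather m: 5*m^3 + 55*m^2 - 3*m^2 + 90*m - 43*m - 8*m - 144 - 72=5*m^3 + 52*m^2 + 39*m - 216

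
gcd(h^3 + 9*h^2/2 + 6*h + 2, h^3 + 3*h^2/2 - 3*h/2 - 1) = h^2 + 5*h/2 + 1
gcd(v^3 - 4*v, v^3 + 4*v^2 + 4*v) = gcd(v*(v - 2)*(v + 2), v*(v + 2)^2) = v^2 + 2*v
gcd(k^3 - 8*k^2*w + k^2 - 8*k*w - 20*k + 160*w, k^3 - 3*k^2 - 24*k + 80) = k^2 + k - 20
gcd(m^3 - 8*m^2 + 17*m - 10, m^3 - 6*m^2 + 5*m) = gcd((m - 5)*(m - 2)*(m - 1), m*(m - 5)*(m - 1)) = m^2 - 6*m + 5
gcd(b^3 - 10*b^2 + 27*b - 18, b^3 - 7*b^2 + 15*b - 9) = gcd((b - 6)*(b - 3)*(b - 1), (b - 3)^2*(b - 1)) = b^2 - 4*b + 3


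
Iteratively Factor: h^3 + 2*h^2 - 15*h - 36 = (h + 3)*(h^2 - h - 12) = (h + 3)^2*(h - 4)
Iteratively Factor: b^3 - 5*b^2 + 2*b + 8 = (b + 1)*(b^2 - 6*b + 8) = (b - 4)*(b + 1)*(b - 2)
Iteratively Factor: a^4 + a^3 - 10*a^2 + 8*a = (a + 4)*(a^3 - 3*a^2 + 2*a) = a*(a + 4)*(a^2 - 3*a + 2) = a*(a - 2)*(a + 4)*(a - 1)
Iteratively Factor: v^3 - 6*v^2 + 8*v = (v)*(v^2 - 6*v + 8) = v*(v - 2)*(v - 4)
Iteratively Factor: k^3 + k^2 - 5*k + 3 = (k + 3)*(k^2 - 2*k + 1) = (k - 1)*(k + 3)*(k - 1)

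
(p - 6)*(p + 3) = p^2 - 3*p - 18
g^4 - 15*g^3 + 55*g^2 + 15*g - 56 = (g - 8)*(g - 7)*(g - 1)*(g + 1)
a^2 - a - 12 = (a - 4)*(a + 3)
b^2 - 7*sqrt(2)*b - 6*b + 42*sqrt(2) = (b - 6)*(b - 7*sqrt(2))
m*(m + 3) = m^2 + 3*m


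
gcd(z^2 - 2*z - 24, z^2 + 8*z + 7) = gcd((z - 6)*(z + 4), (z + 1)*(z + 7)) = 1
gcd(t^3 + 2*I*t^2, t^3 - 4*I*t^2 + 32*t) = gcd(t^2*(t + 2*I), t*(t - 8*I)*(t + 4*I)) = t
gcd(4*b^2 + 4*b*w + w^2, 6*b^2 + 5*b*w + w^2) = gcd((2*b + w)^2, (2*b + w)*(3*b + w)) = 2*b + w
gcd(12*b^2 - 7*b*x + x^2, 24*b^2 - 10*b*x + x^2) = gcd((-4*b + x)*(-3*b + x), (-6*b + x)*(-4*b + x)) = -4*b + x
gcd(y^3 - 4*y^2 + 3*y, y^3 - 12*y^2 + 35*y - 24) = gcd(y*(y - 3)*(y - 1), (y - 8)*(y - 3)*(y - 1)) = y^2 - 4*y + 3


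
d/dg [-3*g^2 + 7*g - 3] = 7 - 6*g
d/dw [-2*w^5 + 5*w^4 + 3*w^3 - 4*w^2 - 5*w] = -10*w^4 + 20*w^3 + 9*w^2 - 8*w - 5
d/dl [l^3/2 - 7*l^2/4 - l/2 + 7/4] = 3*l^2/2 - 7*l/2 - 1/2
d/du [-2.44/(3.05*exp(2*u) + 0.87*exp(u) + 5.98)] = (14.884*exp(u) + 2.1228)*exp(u)/(3.05*exp(2*u) + 0.87*exp(u) + 5.98)^2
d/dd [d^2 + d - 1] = 2*d + 1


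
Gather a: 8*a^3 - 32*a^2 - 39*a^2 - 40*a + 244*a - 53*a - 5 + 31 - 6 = 8*a^3 - 71*a^2 + 151*a + 20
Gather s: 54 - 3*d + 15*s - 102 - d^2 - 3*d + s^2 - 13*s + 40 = -d^2 - 6*d + s^2 + 2*s - 8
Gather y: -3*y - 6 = -3*y - 6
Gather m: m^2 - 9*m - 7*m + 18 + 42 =m^2 - 16*m + 60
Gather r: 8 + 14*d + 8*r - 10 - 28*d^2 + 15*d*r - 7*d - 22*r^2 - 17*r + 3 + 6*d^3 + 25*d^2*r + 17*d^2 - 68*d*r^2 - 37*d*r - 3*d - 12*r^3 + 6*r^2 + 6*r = 6*d^3 - 11*d^2 + 4*d - 12*r^3 + r^2*(-68*d - 16) + r*(25*d^2 - 22*d - 3) + 1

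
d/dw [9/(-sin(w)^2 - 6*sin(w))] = 18*(sin(w) + 3)*cos(w)/((sin(w) + 6)^2*sin(w)^2)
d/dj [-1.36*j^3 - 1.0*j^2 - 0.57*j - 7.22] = -4.08*j^2 - 2.0*j - 0.57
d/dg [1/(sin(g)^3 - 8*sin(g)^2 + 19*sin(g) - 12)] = (-3*sin(g)^2 + 16*sin(g) - 19)*cos(g)/(sin(g)^3 - 8*sin(g)^2 + 19*sin(g) - 12)^2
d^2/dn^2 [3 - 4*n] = 0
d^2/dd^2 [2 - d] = 0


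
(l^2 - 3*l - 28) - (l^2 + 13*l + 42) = -16*l - 70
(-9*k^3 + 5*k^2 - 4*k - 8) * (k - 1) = -9*k^4 + 14*k^3 - 9*k^2 - 4*k + 8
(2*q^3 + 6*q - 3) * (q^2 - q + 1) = 2*q^5 - 2*q^4 + 8*q^3 - 9*q^2 + 9*q - 3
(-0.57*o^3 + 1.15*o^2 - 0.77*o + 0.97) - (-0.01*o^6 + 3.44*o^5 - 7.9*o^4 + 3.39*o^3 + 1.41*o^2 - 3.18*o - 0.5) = 0.01*o^6 - 3.44*o^5 + 7.9*o^4 - 3.96*o^3 - 0.26*o^2 + 2.41*o + 1.47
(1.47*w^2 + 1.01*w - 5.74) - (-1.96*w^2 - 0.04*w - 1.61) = 3.43*w^2 + 1.05*w - 4.13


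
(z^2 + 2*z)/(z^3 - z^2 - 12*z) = (z + 2)/(z^2 - z - 12)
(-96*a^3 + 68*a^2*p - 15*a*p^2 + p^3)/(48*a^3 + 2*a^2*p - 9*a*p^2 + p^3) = (-4*a + p)/(2*a + p)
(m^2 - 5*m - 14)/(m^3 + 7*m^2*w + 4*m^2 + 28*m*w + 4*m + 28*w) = (m - 7)/(m^2 + 7*m*w + 2*m + 14*w)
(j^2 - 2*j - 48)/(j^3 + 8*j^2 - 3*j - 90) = (j - 8)/(j^2 + 2*j - 15)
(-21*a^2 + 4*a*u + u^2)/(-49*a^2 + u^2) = (-3*a + u)/(-7*a + u)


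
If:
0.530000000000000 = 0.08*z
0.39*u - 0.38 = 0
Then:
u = 0.97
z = 6.62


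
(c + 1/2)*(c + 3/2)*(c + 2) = c^3 + 4*c^2 + 19*c/4 + 3/2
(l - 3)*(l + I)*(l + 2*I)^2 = l^4 - 3*l^3 + 5*I*l^3 - 8*l^2 - 15*I*l^2 + 24*l - 4*I*l + 12*I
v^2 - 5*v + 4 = (v - 4)*(v - 1)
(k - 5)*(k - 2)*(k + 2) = k^3 - 5*k^2 - 4*k + 20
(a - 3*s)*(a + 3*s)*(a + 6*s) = a^3 + 6*a^2*s - 9*a*s^2 - 54*s^3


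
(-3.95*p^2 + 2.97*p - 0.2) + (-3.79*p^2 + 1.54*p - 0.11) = -7.74*p^2 + 4.51*p - 0.31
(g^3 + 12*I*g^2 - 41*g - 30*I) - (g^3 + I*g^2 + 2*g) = 11*I*g^2 - 43*g - 30*I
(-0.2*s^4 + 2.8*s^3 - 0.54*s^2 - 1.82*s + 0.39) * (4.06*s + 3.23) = -0.812*s^5 + 10.722*s^4 + 6.8516*s^3 - 9.1334*s^2 - 4.2952*s + 1.2597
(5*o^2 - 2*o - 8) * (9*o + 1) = 45*o^3 - 13*o^2 - 74*o - 8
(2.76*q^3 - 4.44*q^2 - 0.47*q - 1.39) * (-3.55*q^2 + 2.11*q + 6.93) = -9.798*q^5 + 21.5856*q^4 + 11.4269*q^3 - 26.8264*q^2 - 6.19*q - 9.6327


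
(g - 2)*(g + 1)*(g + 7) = g^3 + 6*g^2 - 9*g - 14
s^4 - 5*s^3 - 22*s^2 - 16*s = s*(s - 8)*(s + 1)*(s + 2)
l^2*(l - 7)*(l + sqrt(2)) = l^4 - 7*l^3 + sqrt(2)*l^3 - 7*sqrt(2)*l^2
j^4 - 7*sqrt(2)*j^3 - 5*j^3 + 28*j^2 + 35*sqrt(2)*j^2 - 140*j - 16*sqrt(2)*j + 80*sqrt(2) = (j - 5)*(j - 4*sqrt(2))*(j - 2*sqrt(2))*(j - sqrt(2))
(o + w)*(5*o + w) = 5*o^2 + 6*o*w + w^2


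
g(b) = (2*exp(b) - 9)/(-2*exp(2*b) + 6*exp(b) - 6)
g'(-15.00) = 0.00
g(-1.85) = 1.70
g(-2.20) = 1.64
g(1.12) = 0.45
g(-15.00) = 1.50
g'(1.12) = -2.30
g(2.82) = -0.05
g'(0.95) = -4.23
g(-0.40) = 2.66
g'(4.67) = 0.01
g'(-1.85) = 0.22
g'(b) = (2*exp(b) - 9)*(4*exp(2*b) - 6*exp(b))/(-2*exp(2*b) + 6*exp(b) - 6)^2 + 2*exp(b)/(-2*exp(2*b) + 6*exp(b) - 6)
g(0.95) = 0.99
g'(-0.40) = 1.59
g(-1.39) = 1.84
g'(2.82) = 0.04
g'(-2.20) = 0.15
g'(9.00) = 0.00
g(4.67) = -0.01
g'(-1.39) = 0.39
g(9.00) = 0.00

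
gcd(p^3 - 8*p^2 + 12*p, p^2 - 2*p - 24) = p - 6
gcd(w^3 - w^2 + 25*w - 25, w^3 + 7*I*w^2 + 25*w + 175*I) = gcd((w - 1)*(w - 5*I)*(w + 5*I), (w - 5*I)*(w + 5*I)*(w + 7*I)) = w^2 + 25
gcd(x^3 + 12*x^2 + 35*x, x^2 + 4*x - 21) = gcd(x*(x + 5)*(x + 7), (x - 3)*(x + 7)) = x + 7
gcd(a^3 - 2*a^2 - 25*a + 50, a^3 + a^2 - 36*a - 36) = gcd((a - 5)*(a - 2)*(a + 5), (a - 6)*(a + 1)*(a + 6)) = 1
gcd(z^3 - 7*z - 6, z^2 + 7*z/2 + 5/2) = z + 1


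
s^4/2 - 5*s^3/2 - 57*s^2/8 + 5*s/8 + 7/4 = (s/2 + 1)*(s - 7)*(s - 1/2)*(s + 1/2)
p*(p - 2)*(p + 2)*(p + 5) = p^4 + 5*p^3 - 4*p^2 - 20*p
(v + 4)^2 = v^2 + 8*v + 16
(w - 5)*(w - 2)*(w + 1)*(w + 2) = w^4 - 4*w^3 - 9*w^2 + 16*w + 20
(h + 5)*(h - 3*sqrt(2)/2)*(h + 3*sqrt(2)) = h^3 + 3*sqrt(2)*h^2/2 + 5*h^2 - 9*h + 15*sqrt(2)*h/2 - 45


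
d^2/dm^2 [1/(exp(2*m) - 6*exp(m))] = 2*((3 - 2*exp(m))*(exp(m) - 6) + 4*(exp(m) - 3)^2)*exp(-m)/(exp(m) - 6)^3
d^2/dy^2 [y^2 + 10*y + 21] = 2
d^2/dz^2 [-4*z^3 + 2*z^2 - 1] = 4 - 24*z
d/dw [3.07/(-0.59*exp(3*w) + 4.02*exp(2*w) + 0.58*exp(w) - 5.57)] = (5.4339*exp(2*w) - 24.6828*exp(w) - 1.7806)*exp(w)/(0.59*exp(3*w) - 4.02*exp(2*w) - 0.58*exp(w) + 5.57)^2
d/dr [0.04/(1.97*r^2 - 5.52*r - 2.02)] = (0.2208 - 0.1576*r)/(-1.97*r^2 + 5.52*r + 2.02)^2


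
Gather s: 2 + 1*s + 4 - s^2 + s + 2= -s^2 + 2*s + 8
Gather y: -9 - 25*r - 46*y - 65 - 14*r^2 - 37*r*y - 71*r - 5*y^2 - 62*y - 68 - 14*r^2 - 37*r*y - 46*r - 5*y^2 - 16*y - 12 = -28*r^2 - 142*r - 10*y^2 + y*(-74*r - 124) - 154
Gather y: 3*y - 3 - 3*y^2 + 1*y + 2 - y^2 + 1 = -4*y^2 + 4*y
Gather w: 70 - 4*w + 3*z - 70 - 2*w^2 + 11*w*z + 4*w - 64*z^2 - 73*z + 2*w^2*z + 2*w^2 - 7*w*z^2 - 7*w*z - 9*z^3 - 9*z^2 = 2*w^2*z + w*(-7*z^2 + 4*z) - 9*z^3 - 73*z^2 - 70*z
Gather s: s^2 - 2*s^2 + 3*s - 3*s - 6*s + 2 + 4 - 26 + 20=-s^2 - 6*s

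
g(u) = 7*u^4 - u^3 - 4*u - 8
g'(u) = 28*u^3 - 3*u^2 - 4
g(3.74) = 1294.30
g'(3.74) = 1418.82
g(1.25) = 2.14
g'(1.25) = 46.00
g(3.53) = 1020.81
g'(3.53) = 1190.25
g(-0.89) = 0.66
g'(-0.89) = -26.12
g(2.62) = 293.38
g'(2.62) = 478.98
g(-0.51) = -5.35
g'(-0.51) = -8.49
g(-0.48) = -5.60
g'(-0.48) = -7.79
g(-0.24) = -7.00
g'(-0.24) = -4.56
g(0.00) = -8.00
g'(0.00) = -4.00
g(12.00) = 143368.00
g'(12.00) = 47948.00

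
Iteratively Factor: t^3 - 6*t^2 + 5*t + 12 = (t - 3)*(t^2 - 3*t - 4) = (t - 4)*(t - 3)*(t + 1)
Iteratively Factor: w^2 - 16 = (w - 4)*(w + 4)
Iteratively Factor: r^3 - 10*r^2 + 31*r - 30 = (r - 5)*(r^2 - 5*r + 6) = (r - 5)*(r - 2)*(r - 3)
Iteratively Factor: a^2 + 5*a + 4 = (a + 1)*(a + 4)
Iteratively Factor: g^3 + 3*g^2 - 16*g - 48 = (g + 3)*(g^2 - 16) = (g + 3)*(g + 4)*(g - 4)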